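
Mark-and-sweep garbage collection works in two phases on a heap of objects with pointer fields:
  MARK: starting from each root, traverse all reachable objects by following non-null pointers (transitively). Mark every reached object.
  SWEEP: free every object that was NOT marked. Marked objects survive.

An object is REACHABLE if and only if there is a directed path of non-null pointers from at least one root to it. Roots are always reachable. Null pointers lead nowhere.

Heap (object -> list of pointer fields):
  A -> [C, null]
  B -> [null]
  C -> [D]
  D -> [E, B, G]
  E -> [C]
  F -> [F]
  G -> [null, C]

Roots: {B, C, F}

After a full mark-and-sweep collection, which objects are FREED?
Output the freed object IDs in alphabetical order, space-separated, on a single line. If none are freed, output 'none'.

Answer: A

Derivation:
Roots: B C F
Mark B: refs=null, marked=B
Mark C: refs=D, marked=B C
Mark F: refs=F, marked=B C F
Mark D: refs=E B G, marked=B C D F
Mark E: refs=C, marked=B C D E F
Mark G: refs=null C, marked=B C D E F G
Unmarked (collected): A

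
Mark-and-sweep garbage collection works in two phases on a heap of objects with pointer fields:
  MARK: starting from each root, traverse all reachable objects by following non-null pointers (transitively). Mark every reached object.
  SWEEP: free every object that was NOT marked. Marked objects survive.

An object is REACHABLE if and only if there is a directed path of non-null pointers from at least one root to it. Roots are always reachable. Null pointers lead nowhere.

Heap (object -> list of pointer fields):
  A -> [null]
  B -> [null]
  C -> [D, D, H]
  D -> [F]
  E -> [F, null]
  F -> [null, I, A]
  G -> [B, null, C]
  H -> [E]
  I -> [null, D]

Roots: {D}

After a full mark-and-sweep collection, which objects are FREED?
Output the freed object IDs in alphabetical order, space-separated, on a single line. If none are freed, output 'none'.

Roots: D
Mark D: refs=F, marked=D
Mark F: refs=null I A, marked=D F
Mark I: refs=null D, marked=D F I
Mark A: refs=null, marked=A D F I
Unmarked (collected): B C E G H

Answer: B C E G H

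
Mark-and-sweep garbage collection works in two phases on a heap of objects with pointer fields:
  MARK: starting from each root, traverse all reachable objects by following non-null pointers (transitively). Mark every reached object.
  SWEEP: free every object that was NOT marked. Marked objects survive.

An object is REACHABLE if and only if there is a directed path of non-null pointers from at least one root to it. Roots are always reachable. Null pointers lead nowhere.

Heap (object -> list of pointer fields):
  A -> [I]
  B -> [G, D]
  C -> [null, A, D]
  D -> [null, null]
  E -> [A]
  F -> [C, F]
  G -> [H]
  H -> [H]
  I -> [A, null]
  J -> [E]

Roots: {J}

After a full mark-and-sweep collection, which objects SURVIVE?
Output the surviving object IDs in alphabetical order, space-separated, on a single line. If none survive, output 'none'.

Roots: J
Mark J: refs=E, marked=J
Mark E: refs=A, marked=E J
Mark A: refs=I, marked=A E J
Mark I: refs=A null, marked=A E I J
Unmarked (collected): B C D F G H

Answer: A E I J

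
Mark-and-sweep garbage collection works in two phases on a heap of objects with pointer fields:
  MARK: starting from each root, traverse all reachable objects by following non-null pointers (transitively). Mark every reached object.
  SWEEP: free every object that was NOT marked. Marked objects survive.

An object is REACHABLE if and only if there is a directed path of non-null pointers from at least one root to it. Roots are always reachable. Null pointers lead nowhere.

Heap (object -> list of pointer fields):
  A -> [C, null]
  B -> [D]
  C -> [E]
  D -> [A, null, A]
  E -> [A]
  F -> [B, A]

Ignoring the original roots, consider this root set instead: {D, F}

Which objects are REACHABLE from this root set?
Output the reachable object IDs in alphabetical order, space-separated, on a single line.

Answer: A B C D E F

Derivation:
Roots: D F
Mark D: refs=A null A, marked=D
Mark F: refs=B A, marked=D F
Mark A: refs=C null, marked=A D F
Mark B: refs=D, marked=A B D F
Mark C: refs=E, marked=A B C D F
Mark E: refs=A, marked=A B C D E F
Unmarked (collected): (none)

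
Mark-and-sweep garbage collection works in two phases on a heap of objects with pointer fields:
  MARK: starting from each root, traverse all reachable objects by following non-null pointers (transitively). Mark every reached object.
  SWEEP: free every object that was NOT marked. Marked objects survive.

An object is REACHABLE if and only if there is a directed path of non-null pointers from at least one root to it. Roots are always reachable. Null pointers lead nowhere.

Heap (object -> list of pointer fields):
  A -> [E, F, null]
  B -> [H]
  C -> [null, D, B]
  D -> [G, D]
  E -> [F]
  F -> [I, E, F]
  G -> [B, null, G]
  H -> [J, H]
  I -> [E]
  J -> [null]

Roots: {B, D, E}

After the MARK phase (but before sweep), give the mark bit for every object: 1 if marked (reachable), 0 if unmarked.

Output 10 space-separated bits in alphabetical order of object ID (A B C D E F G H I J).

Roots: B D E
Mark B: refs=H, marked=B
Mark D: refs=G D, marked=B D
Mark E: refs=F, marked=B D E
Mark H: refs=J H, marked=B D E H
Mark G: refs=B null G, marked=B D E G H
Mark F: refs=I E F, marked=B D E F G H
Mark J: refs=null, marked=B D E F G H J
Mark I: refs=E, marked=B D E F G H I J
Unmarked (collected): A C

Answer: 0 1 0 1 1 1 1 1 1 1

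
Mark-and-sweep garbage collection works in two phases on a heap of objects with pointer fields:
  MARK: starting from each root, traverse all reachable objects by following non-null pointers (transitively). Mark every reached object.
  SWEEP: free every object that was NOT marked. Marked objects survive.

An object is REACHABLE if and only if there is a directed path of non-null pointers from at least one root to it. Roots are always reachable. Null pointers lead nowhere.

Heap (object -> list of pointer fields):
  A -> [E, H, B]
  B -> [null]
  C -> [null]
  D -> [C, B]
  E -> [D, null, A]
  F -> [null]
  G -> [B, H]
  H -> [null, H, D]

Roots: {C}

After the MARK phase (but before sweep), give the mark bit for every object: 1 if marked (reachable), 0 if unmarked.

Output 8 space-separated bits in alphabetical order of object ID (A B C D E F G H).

Roots: C
Mark C: refs=null, marked=C
Unmarked (collected): A B D E F G H

Answer: 0 0 1 0 0 0 0 0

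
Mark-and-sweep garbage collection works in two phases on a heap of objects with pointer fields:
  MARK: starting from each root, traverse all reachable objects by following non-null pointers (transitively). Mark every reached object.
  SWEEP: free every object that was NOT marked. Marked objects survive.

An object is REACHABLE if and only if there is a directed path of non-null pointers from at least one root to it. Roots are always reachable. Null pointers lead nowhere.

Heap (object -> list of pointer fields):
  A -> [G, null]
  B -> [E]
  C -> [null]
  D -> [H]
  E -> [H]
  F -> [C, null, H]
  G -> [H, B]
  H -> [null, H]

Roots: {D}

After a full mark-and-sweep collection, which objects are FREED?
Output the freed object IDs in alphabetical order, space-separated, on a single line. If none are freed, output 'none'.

Answer: A B C E F G

Derivation:
Roots: D
Mark D: refs=H, marked=D
Mark H: refs=null H, marked=D H
Unmarked (collected): A B C E F G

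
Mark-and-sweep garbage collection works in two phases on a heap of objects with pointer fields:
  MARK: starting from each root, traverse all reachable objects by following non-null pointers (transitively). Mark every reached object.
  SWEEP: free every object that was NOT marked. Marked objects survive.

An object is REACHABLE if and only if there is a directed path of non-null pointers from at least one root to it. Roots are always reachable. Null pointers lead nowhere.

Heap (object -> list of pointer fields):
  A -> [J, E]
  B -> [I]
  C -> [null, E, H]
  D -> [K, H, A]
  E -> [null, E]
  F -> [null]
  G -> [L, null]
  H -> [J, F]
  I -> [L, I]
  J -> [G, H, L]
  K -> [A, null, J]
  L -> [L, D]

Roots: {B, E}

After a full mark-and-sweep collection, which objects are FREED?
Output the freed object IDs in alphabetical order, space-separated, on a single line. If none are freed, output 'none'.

Roots: B E
Mark B: refs=I, marked=B
Mark E: refs=null E, marked=B E
Mark I: refs=L I, marked=B E I
Mark L: refs=L D, marked=B E I L
Mark D: refs=K H A, marked=B D E I L
Mark K: refs=A null J, marked=B D E I K L
Mark H: refs=J F, marked=B D E H I K L
Mark A: refs=J E, marked=A B D E H I K L
Mark J: refs=G H L, marked=A B D E H I J K L
Mark F: refs=null, marked=A B D E F H I J K L
Mark G: refs=L null, marked=A B D E F G H I J K L
Unmarked (collected): C

Answer: C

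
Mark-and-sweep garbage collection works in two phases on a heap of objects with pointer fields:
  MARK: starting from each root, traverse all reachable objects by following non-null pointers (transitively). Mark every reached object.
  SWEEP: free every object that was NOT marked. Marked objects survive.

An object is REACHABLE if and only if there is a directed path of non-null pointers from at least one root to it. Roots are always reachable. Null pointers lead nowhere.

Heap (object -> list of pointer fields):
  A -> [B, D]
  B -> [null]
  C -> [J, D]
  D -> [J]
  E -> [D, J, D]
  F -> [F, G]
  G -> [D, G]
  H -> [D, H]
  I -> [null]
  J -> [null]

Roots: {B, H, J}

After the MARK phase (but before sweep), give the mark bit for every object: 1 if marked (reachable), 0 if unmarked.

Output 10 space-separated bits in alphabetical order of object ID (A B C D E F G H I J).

Answer: 0 1 0 1 0 0 0 1 0 1

Derivation:
Roots: B H J
Mark B: refs=null, marked=B
Mark H: refs=D H, marked=B H
Mark J: refs=null, marked=B H J
Mark D: refs=J, marked=B D H J
Unmarked (collected): A C E F G I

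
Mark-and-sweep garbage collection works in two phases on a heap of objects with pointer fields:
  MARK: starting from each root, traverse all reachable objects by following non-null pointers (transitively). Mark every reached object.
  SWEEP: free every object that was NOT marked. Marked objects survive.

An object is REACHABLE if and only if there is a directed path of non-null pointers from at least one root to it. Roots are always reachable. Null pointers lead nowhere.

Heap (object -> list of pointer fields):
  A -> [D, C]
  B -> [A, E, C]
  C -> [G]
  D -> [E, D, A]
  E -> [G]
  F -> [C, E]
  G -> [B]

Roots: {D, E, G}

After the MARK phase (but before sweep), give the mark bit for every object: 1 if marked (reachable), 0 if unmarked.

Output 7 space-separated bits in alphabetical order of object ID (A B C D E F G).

Answer: 1 1 1 1 1 0 1

Derivation:
Roots: D E G
Mark D: refs=E D A, marked=D
Mark E: refs=G, marked=D E
Mark G: refs=B, marked=D E G
Mark A: refs=D C, marked=A D E G
Mark B: refs=A E C, marked=A B D E G
Mark C: refs=G, marked=A B C D E G
Unmarked (collected): F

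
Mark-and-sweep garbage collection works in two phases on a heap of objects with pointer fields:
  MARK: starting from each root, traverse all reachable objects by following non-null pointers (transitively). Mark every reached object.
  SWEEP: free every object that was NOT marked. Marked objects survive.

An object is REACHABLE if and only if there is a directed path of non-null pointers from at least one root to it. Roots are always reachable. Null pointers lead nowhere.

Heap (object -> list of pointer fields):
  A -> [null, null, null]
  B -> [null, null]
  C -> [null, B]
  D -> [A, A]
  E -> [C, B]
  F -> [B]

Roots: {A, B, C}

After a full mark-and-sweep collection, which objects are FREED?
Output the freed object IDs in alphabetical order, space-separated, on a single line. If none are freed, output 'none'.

Answer: D E F

Derivation:
Roots: A B C
Mark A: refs=null null null, marked=A
Mark B: refs=null null, marked=A B
Mark C: refs=null B, marked=A B C
Unmarked (collected): D E F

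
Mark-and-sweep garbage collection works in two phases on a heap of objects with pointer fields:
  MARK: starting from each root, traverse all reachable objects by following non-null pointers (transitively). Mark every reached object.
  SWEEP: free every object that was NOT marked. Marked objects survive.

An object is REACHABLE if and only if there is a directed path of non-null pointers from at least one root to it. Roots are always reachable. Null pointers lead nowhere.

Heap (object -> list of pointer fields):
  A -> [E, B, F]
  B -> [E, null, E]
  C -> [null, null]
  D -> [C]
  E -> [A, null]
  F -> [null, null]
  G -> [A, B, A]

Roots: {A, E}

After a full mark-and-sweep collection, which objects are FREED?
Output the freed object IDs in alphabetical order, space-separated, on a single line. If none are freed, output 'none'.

Answer: C D G

Derivation:
Roots: A E
Mark A: refs=E B F, marked=A
Mark E: refs=A null, marked=A E
Mark B: refs=E null E, marked=A B E
Mark F: refs=null null, marked=A B E F
Unmarked (collected): C D G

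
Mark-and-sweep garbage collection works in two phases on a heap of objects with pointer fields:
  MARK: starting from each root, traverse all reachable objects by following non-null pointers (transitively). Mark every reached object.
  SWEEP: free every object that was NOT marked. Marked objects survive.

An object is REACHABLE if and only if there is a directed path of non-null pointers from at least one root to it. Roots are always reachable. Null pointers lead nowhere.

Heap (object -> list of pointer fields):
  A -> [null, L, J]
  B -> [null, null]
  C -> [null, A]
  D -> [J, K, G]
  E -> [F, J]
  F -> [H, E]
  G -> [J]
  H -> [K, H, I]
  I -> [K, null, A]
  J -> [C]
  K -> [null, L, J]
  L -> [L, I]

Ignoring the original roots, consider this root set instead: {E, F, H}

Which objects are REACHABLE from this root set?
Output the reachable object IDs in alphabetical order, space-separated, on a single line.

Roots: E F H
Mark E: refs=F J, marked=E
Mark F: refs=H E, marked=E F
Mark H: refs=K H I, marked=E F H
Mark J: refs=C, marked=E F H J
Mark K: refs=null L J, marked=E F H J K
Mark I: refs=K null A, marked=E F H I J K
Mark C: refs=null A, marked=C E F H I J K
Mark L: refs=L I, marked=C E F H I J K L
Mark A: refs=null L J, marked=A C E F H I J K L
Unmarked (collected): B D G

Answer: A C E F H I J K L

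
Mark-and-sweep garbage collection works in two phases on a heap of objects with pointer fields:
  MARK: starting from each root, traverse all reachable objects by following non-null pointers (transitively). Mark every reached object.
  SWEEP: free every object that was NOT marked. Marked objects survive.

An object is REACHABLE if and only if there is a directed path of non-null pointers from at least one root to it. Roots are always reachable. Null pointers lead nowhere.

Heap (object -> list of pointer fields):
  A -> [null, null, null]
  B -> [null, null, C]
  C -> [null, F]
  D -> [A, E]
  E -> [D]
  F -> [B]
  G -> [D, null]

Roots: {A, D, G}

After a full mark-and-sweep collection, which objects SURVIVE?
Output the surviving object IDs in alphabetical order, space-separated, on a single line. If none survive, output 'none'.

Answer: A D E G

Derivation:
Roots: A D G
Mark A: refs=null null null, marked=A
Mark D: refs=A E, marked=A D
Mark G: refs=D null, marked=A D G
Mark E: refs=D, marked=A D E G
Unmarked (collected): B C F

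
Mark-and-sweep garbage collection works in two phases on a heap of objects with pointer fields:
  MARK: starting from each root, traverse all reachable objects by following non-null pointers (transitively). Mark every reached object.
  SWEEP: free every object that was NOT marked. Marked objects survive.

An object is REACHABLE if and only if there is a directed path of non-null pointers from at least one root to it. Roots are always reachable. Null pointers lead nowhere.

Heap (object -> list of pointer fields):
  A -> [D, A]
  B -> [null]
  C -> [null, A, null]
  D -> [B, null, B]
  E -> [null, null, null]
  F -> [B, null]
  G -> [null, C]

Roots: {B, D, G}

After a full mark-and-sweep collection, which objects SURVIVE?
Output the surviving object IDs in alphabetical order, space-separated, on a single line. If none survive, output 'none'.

Answer: A B C D G

Derivation:
Roots: B D G
Mark B: refs=null, marked=B
Mark D: refs=B null B, marked=B D
Mark G: refs=null C, marked=B D G
Mark C: refs=null A null, marked=B C D G
Mark A: refs=D A, marked=A B C D G
Unmarked (collected): E F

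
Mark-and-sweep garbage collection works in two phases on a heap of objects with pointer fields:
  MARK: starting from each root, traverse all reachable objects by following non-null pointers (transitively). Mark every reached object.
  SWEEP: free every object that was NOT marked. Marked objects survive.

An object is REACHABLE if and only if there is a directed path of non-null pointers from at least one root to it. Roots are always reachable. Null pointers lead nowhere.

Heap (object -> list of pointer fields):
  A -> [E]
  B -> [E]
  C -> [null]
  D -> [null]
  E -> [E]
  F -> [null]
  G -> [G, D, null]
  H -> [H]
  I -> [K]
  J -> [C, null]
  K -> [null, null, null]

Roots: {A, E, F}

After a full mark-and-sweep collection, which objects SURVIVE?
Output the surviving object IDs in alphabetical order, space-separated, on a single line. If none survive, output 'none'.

Answer: A E F

Derivation:
Roots: A E F
Mark A: refs=E, marked=A
Mark E: refs=E, marked=A E
Mark F: refs=null, marked=A E F
Unmarked (collected): B C D G H I J K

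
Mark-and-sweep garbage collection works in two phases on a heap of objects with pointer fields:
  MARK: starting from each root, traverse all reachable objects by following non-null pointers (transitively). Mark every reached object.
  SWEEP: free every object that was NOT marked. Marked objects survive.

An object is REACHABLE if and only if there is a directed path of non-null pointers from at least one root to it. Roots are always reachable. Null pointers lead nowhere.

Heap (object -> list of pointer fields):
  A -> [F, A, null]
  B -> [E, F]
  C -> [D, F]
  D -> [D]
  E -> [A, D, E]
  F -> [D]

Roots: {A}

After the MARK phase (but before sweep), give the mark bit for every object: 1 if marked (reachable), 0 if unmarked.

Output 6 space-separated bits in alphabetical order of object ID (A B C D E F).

Answer: 1 0 0 1 0 1

Derivation:
Roots: A
Mark A: refs=F A null, marked=A
Mark F: refs=D, marked=A F
Mark D: refs=D, marked=A D F
Unmarked (collected): B C E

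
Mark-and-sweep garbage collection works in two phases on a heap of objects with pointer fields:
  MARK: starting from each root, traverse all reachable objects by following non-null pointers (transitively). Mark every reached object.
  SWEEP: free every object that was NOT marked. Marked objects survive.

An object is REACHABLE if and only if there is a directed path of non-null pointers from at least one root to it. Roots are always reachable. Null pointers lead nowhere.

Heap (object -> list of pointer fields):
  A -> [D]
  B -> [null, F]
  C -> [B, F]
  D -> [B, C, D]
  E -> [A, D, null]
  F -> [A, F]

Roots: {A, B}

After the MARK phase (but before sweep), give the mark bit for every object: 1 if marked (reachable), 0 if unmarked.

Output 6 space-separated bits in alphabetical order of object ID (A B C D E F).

Answer: 1 1 1 1 0 1

Derivation:
Roots: A B
Mark A: refs=D, marked=A
Mark B: refs=null F, marked=A B
Mark D: refs=B C D, marked=A B D
Mark F: refs=A F, marked=A B D F
Mark C: refs=B F, marked=A B C D F
Unmarked (collected): E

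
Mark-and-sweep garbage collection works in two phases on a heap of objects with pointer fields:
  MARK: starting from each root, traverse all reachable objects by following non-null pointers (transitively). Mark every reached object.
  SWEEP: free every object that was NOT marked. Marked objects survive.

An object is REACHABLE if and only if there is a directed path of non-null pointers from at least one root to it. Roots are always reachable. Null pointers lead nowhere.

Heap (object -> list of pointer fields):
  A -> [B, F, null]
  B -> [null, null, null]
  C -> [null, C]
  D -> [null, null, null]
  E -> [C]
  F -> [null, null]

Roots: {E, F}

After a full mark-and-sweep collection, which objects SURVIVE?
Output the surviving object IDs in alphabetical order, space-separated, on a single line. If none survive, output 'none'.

Answer: C E F

Derivation:
Roots: E F
Mark E: refs=C, marked=E
Mark F: refs=null null, marked=E F
Mark C: refs=null C, marked=C E F
Unmarked (collected): A B D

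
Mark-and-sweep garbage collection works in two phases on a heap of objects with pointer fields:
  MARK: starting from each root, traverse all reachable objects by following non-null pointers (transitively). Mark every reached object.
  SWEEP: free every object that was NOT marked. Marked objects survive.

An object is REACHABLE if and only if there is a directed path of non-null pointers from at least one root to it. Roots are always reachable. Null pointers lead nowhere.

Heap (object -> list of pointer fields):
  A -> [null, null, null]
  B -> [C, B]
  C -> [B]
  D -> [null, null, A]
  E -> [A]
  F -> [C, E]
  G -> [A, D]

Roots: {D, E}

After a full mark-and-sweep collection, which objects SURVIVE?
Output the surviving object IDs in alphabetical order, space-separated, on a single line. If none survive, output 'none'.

Roots: D E
Mark D: refs=null null A, marked=D
Mark E: refs=A, marked=D E
Mark A: refs=null null null, marked=A D E
Unmarked (collected): B C F G

Answer: A D E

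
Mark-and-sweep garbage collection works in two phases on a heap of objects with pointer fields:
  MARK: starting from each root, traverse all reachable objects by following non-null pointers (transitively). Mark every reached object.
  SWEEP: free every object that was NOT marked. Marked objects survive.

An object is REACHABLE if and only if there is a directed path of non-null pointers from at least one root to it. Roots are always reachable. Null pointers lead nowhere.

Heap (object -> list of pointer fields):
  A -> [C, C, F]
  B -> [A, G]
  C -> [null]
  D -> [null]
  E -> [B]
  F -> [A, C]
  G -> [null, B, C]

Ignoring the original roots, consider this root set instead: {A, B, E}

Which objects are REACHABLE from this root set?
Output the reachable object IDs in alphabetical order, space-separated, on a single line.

Answer: A B C E F G

Derivation:
Roots: A B E
Mark A: refs=C C F, marked=A
Mark B: refs=A G, marked=A B
Mark E: refs=B, marked=A B E
Mark C: refs=null, marked=A B C E
Mark F: refs=A C, marked=A B C E F
Mark G: refs=null B C, marked=A B C E F G
Unmarked (collected): D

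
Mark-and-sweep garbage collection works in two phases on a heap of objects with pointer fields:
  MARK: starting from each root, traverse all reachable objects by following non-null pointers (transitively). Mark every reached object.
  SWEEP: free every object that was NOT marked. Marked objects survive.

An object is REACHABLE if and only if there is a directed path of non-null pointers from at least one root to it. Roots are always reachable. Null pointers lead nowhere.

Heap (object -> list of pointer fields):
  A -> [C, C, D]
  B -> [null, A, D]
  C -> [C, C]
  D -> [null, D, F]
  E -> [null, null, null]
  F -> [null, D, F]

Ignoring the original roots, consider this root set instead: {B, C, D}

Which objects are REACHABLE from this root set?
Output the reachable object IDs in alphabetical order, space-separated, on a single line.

Roots: B C D
Mark B: refs=null A D, marked=B
Mark C: refs=C C, marked=B C
Mark D: refs=null D F, marked=B C D
Mark A: refs=C C D, marked=A B C D
Mark F: refs=null D F, marked=A B C D F
Unmarked (collected): E

Answer: A B C D F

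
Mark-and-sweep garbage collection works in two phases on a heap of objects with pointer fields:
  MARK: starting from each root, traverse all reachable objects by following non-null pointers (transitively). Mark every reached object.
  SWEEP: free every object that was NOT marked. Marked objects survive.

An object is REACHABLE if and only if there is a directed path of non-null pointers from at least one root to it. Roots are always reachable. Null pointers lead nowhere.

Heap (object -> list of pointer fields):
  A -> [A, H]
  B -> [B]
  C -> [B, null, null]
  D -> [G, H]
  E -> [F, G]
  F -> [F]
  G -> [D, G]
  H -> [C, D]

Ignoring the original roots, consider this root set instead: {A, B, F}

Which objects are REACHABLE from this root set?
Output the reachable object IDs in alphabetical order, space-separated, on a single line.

Roots: A B F
Mark A: refs=A H, marked=A
Mark B: refs=B, marked=A B
Mark F: refs=F, marked=A B F
Mark H: refs=C D, marked=A B F H
Mark C: refs=B null null, marked=A B C F H
Mark D: refs=G H, marked=A B C D F H
Mark G: refs=D G, marked=A B C D F G H
Unmarked (collected): E

Answer: A B C D F G H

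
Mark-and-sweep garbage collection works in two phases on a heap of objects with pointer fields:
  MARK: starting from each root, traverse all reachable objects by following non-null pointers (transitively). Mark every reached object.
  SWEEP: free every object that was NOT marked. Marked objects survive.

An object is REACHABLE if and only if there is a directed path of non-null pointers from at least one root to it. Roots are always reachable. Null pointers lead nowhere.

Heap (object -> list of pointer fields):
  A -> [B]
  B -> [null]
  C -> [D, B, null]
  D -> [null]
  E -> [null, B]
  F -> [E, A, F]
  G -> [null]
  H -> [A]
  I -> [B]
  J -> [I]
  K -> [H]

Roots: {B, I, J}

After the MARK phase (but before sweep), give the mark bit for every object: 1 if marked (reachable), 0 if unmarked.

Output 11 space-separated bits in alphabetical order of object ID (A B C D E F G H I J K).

Answer: 0 1 0 0 0 0 0 0 1 1 0

Derivation:
Roots: B I J
Mark B: refs=null, marked=B
Mark I: refs=B, marked=B I
Mark J: refs=I, marked=B I J
Unmarked (collected): A C D E F G H K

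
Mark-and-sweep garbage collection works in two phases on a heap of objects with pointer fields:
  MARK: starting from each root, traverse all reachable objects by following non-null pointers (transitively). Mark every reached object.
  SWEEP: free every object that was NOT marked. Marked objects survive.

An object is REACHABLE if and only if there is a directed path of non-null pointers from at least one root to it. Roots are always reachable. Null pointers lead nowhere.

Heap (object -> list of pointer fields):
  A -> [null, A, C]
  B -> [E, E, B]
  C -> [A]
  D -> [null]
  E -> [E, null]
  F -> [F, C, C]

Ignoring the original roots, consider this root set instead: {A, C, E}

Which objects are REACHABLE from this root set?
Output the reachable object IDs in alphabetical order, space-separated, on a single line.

Roots: A C E
Mark A: refs=null A C, marked=A
Mark C: refs=A, marked=A C
Mark E: refs=E null, marked=A C E
Unmarked (collected): B D F

Answer: A C E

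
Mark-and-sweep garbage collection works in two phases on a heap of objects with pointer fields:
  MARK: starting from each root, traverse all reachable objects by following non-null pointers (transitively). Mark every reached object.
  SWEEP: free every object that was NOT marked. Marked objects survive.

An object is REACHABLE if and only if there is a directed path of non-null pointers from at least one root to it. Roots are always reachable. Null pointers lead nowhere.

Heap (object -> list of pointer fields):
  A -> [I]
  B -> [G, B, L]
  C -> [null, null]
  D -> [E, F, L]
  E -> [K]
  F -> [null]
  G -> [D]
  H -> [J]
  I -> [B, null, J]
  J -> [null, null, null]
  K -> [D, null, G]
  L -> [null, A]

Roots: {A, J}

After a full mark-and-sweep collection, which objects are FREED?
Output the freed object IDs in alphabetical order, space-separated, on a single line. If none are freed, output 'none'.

Roots: A J
Mark A: refs=I, marked=A
Mark J: refs=null null null, marked=A J
Mark I: refs=B null J, marked=A I J
Mark B: refs=G B L, marked=A B I J
Mark G: refs=D, marked=A B G I J
Mark L: refs=null A, marked=A B G I J L
Mark D: refs=E F L, marked=A B D G I J L
Mark E: refs=K, marked=A B D E G I J L
Mark F: refs=null, marked=A B D E F G I J L
Mark K: refs=D null G, marked=A B D E F G I J K L
Unmarked (collected): C H

Answer: C H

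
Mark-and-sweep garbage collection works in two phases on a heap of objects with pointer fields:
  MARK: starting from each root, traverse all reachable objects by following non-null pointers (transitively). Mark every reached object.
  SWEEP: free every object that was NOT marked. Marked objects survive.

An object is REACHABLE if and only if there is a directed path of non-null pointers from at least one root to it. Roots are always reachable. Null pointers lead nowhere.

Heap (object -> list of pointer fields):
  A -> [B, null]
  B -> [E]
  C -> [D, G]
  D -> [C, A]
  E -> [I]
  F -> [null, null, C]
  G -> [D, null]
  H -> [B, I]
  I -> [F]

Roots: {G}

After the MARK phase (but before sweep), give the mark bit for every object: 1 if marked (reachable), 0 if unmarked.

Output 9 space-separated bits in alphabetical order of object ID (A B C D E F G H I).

Roots: G
Mark G: refs=D null, marked=G
Mark D: refs=C A, marked=D G
Mark C: refs=D G, marked=C D G
Mark A: refs=B null, marked=A C D G
Mark B: refs=E, marked=A B C D G
Mark E: refs=I, marked=A B C D E G
Mark I: refs=F, marked=A B C D E G I
Mark F: refs=null null C, marked=A B C D E F G I
Unmarked (collected): H

Answer: 1 1 1 1 1 1 1 0 1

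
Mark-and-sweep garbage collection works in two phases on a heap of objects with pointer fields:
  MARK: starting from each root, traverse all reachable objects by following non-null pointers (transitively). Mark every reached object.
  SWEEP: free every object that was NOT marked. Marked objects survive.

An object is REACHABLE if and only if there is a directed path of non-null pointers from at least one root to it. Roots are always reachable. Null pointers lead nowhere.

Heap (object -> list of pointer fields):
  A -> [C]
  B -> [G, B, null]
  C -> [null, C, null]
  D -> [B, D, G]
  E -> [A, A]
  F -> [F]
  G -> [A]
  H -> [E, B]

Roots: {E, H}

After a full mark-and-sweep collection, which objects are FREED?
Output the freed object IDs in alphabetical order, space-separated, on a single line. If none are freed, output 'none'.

Roots: E H
Mark E: refs=A A, marked=E
Mark H: refs=E B, marked=E H
Mark A: refs=C, marked=A E H
Mark B: refs=G B null, marked=A B E H
Mark C: refs=null C null, marked=A B C E H
Mark G: refs=A, marked=A B C E G H
Unmarked (collected): D F

Answer: D F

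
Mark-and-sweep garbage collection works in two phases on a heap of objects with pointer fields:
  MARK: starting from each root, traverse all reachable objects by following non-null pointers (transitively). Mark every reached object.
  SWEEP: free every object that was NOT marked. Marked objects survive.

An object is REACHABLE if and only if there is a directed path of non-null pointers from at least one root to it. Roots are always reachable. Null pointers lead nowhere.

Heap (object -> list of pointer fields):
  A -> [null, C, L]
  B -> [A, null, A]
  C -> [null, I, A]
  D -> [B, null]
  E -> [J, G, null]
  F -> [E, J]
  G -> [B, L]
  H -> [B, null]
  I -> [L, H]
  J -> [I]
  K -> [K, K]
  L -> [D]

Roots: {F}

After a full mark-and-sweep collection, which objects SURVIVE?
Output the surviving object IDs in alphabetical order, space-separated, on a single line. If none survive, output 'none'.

Answer: A B C D E F G H I J L

Derivation:
Roots: F
Mark F: refs=E J, marked=F
Mark E: refs=J G null, marked=E F
Mark J: refs=I, marked=E F J
Mark G: refs=B L, marked=E F G J
Mark I: refs=L H, marked=E F G I J
Mark B: refs=A null A, marked=B E F G I J
Mark L: refs=D, marked=B E F G I J L
Mark H: refs=B null, marked=B E F G H I J L
Mark A: refs=null C L, marked=A B E F G H I J L
Mark D: refs=B null, marked=A B D E F G H I J L
Mark C: refs=null I A, marked=A B C D E F G H I J L
Unmarked (collected): K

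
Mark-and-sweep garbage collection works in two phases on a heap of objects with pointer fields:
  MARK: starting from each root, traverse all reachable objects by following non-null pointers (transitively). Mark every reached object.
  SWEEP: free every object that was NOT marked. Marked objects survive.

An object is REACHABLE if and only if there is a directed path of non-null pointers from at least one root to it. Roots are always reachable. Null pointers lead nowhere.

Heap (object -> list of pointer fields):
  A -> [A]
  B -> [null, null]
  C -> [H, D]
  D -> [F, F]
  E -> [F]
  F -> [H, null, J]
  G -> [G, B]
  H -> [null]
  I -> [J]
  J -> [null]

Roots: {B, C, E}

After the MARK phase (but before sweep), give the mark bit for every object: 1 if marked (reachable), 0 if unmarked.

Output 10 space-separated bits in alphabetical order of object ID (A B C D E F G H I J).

Answer: 0 1 1 1 1 1 0 1 0 1

Derivation:
Roots: B C E
Mark B: refs=null null, marked=B
Mark C: refs=H D, marked=B C
Mark E: refs=F, marked=B C E
Mark H: refs=null, marked=B C E H
Mark D: refs=F F, marked=B C D E H
Mark F: refs=H null J, marked=B C D E F H
Mark J: refs=null, marked=B C D E F H J
Unmarked (collected): A G I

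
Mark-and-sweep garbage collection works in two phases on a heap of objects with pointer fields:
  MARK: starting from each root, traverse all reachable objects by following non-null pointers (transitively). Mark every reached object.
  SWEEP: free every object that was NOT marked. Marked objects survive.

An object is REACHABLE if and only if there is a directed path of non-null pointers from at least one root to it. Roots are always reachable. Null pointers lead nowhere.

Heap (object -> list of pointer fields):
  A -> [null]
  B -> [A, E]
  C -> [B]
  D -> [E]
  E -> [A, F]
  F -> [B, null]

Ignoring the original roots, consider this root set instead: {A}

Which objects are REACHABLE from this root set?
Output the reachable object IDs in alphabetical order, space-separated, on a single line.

Roots: A
Mark A: refs=null, marked=A
Unmarked (collected): B C D E F

Answer: A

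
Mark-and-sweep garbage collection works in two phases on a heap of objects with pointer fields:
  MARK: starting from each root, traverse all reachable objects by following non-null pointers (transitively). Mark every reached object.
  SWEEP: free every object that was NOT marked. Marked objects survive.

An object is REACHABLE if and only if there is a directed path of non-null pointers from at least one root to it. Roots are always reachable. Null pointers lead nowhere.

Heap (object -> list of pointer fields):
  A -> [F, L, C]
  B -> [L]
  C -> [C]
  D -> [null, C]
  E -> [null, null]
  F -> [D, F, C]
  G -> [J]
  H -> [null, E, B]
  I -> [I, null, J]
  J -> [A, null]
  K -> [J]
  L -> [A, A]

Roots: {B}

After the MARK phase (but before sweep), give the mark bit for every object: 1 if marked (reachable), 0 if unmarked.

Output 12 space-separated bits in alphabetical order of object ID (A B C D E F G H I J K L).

Answer: 1 1 1 1 0 1 0 0 0 0 0 1

Derivation:
Roots: B
Mark B: refs=L, marked=B
Mark L: refs=A A, marked=B L
Mark A: refs=F L C, marked=A B L
Mark F: refs=D F C, marked=A B F L
Mark C: refs=C, marked=A B C F L
Mark D: refs=null C, marked=A B C D F L
Unmarked (collected): E G H I J K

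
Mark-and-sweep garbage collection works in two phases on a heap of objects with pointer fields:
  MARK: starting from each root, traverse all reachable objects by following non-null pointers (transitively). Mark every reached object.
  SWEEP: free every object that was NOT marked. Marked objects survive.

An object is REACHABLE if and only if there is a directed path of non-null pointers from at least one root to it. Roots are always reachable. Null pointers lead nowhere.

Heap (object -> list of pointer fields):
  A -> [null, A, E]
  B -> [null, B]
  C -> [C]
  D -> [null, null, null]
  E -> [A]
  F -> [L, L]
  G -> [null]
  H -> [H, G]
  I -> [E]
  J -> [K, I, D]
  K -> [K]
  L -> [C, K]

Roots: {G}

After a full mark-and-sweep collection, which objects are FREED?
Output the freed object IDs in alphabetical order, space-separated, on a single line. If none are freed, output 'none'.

Roots: G
Mark G: refs=null, marked=G
Unmarked (collected): A B C D E F H I J K L

Answer: A B C D E F H I J K L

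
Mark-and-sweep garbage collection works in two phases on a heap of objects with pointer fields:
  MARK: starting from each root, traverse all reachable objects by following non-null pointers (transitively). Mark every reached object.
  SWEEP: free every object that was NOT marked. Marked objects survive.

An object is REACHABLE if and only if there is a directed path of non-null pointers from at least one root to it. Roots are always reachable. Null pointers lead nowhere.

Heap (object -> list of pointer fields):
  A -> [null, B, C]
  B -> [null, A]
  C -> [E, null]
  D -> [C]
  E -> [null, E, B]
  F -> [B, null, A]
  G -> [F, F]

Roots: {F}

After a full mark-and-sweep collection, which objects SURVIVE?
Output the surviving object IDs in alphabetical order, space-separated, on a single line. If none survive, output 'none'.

Roots: F
Mark F: refs=B null A, marked=F
Mark B: refs=null A, marked=B F
Mark A: refs=null B C, marked=A B F
Mark C: refs=E null, marked=A B C F
Mark E: refs=null E B, marked=A B C E F
Unmarked (collected): D G

Answer: A B C E F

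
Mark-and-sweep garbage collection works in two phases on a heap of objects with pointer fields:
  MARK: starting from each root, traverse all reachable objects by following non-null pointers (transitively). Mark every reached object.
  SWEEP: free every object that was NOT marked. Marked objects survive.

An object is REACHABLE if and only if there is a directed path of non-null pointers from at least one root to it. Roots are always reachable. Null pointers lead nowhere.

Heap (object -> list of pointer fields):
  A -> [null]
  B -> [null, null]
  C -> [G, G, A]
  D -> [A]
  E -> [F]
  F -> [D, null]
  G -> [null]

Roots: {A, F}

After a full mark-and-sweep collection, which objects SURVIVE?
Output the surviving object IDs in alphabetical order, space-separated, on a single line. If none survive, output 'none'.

Roots: A F
Mark A: refs=null, marked=A
Mark F: refs=D null, marked=A F
Mark D: refs=A, marked=A D F
Unmarked (collected): B C E G

Answer: A D F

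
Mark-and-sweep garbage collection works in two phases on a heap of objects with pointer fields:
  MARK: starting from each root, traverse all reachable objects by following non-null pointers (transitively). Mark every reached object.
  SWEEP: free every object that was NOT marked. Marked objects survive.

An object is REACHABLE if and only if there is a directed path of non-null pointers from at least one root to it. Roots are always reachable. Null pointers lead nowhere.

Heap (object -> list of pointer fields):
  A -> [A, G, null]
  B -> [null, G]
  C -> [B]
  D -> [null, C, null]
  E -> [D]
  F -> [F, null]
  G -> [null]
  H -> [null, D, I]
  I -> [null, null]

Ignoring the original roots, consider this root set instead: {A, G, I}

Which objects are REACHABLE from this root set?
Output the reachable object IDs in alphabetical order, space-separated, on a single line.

Roots: A G I
Mark A: refs=A G null, marked=A
Mark G: refs=null, marked=A G
Mark I: refs=null null, marked=A G I
Unmarked (collected): B C D E F H

Answer: A G I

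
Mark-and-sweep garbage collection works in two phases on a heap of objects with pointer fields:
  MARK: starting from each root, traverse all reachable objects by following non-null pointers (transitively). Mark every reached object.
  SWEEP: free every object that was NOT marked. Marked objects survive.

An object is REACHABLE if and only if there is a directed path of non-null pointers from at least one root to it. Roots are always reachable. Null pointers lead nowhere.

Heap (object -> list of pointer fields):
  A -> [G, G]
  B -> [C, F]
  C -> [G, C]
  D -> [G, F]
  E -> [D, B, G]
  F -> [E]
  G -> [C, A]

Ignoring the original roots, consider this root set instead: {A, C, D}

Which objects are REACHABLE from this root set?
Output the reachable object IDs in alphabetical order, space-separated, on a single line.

Roots: A C D
Mark A: refs=G G, marked=A
Mark C: refs=G C, marked=A C
Mark D: refs=G F, marked=A C D
Mark G: refs=C A, marked=A C D G
Mark F: refs=E, marked=A C D F G
Mark E: refs=D B G, marked=A C D E F G
Mark B: refs=C F, marked=A B C D E F G
Unmarked (collected): (none)

Answer: A B C D E F G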